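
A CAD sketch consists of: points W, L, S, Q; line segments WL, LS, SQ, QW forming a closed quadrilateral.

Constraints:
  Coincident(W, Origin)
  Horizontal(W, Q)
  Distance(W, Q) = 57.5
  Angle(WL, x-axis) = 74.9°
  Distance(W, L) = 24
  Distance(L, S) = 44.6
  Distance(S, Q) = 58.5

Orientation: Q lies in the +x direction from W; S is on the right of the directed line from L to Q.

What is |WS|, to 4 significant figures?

21.52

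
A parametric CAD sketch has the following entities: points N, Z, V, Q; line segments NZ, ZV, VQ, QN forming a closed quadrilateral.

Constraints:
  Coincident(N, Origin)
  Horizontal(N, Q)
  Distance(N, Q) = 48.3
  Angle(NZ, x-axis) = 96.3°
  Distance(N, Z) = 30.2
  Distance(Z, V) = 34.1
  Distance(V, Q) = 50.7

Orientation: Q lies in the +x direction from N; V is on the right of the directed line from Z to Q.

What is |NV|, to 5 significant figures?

4.6401

Checks: |ZV| = 34.10 ✓; |VQ| = 50.70 ✓.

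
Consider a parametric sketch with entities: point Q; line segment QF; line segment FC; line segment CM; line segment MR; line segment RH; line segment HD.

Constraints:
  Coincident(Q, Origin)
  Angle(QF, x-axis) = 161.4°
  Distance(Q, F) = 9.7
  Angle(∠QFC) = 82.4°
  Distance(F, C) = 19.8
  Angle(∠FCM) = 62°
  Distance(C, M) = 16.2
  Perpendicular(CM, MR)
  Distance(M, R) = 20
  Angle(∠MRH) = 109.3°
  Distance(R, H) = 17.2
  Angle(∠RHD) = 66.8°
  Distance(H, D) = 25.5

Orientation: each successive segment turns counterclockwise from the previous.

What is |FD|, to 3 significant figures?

18.8

∠MRH = 109.3° gives RH at 178° from the x-axis; with |RH| = 17.2, H = (-20.5, 8.21). ∠RHD = 66.8° gives HD at -69.1° from the x-axis; with |HD| = 25.5, D = (-11.4, -15.6). Then |FD| = |D − F| = 18.8.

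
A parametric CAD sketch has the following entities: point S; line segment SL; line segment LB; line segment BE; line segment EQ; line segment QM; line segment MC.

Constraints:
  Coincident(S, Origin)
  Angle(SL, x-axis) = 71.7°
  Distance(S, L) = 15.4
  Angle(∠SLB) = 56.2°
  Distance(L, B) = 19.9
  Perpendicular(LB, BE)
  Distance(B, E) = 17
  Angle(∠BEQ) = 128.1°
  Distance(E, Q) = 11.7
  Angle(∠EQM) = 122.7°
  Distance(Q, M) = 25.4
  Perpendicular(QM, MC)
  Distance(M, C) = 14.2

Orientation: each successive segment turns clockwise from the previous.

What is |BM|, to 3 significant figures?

36.8

S is at the origin; SL runs at 71.7° with length 15.4, so L = (4.84, 14.6). ∠SLB = 56.2° gives LB at -52.1° from the x-axis; with |LB| = 19.9, B = (17.1, -1.08). LB is perpendicular to BE, so BE runs at -142°; with |BE| = 17.0, E = (3.65, -11.5). ∠BEQ = 128.1° gives EQ at 166° from the x-axis; with |EQ| = 11.7, Q = (-7.71, -8.69). ∠EQM = 122.7° gives QM at 109° from the x-axis; with |QM| = 25.4, M = (-15.9, 15.4). Then |BM| = |M − B| = 36.8.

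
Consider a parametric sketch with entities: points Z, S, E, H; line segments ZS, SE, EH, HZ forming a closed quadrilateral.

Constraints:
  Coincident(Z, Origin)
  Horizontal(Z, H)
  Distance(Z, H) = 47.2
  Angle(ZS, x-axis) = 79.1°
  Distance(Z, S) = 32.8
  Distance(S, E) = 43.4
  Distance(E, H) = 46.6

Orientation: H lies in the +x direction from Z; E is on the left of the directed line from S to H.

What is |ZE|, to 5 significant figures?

66.290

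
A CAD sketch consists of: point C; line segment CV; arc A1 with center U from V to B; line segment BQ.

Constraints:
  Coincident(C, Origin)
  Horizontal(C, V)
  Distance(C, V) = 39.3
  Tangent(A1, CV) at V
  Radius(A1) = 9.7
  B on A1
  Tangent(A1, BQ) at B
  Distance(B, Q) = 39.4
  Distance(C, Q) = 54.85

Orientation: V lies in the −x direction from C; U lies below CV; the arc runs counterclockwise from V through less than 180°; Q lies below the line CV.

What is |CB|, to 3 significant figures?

49.8

Checks: |UB| = 9.700 ✓; ∠(UB, BQ) = 90.00° ✓; |BQ| = 39.40 ✓; |CQ| = 54.85 ✓.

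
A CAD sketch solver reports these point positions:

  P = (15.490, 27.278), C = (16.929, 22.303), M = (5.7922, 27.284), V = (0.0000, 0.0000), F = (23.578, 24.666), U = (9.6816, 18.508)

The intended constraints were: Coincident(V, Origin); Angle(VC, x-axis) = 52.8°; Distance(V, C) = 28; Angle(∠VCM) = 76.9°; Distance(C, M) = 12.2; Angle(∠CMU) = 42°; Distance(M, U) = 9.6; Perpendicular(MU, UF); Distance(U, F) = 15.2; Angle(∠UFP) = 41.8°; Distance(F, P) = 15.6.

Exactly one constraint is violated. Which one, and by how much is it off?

Distance(F, P) = 15.6 — off by 7.10.

V = (0.00, 0.00) ✓; VC at 52.80° ✓; |VC| = 28.00 ✓; ∠VCM = 76.90° ✓; |CM| = 12.20 ✓; ∠CMU = 42.00° ✓; |MU| = 9.599 ✓; ∠(MU, UF) = 90.00° ✓; |UF| = 15.20 ✓; ∠UFP = 41.80° ✓; |FP| = 8.499 ✗.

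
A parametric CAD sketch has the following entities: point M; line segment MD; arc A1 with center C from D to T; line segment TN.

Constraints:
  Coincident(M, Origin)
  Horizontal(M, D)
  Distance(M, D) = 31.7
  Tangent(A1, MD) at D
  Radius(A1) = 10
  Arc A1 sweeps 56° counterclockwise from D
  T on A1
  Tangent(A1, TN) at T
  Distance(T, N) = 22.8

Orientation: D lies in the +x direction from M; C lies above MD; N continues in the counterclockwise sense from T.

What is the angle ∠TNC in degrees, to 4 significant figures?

23.68°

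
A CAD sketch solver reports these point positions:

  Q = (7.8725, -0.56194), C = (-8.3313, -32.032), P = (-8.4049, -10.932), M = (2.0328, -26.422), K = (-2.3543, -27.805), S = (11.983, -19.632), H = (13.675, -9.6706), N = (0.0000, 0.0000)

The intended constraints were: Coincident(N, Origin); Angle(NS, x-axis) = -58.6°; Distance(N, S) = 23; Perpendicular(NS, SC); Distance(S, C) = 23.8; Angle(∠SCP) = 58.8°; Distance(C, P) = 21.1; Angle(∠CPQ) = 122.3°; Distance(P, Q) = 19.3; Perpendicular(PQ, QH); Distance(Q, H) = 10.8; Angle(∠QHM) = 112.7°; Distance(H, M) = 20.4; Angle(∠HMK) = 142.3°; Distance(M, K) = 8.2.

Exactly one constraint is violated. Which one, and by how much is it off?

Distance(M, K) = 8.2 — off by 3.60.

N = (0.00, 0.00) ✓; NS at -58.60° ✓; |NS| = 23.00 ✓; ∠(NS, SC) = 90.00° ✓; |SC| = 23.80 ✓; ∠SCP = 58.80° ✓; |CP| = 21.10 ✓; ∠CPQ = 122.3° ✓; |PQ| = 19.30 ✓; ∠(PQ, QH) = 90.00° ✓; |QH| = 10.80 ✓; ∠QHM = 112.7° ✓; |HM| = 20.40 ✓; ∠HMK = 142.3° ✓; |MK| = 4.600 ✗.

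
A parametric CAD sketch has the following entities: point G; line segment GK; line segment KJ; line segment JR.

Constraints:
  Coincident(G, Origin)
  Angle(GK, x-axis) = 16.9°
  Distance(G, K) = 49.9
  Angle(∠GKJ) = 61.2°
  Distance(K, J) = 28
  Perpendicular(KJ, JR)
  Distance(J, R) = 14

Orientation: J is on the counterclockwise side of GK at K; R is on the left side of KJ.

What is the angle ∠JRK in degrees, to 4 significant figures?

63.43°

∠GKJ = 61.2°, so KJ runs at 16.9° + (180° − 61.2°) = 135.7° from the x-axis; with |KJ| = 28.0, J = K + 28.0·(cos 135.7°, sin 135.7°) = (27.71, 34.06). The perpendicularity gives JR at right angles to KJ; with |JR| = 14.0 on the left of KJ, R = J + 14.0·(-0.6984, -0.7157) = (17.93, 24.04). Then cos ∠JRK = RJ·RK / (|RJ||RK|), giving 63.43°.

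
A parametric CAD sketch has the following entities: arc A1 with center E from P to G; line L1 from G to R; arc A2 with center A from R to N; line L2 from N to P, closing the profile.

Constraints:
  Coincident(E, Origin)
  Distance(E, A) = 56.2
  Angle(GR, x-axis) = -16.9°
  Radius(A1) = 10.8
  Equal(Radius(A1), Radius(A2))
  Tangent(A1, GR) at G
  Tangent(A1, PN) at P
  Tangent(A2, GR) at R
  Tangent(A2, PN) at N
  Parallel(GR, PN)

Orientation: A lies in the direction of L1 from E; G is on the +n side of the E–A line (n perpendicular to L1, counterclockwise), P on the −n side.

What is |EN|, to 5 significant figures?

57.228

The slot axis is L1's direction at -16.9°, so u = (cos -16.9°, sin -16.9°) = (0.95681, -0.29070) and n = (−sin -16.9°, cos -16.9°) = (0.29070, 0.95681). E is at the origin and A lies 56.2 along u from E, so A = 56.2·u = (53.773, -16.337). Tangency of A1 to both parallel lines with radius 10.8 puts G and P at E ± 10.8·n: G = (3.1396, 10.334), P = (-3.1396, -10.334). Equal radii place R and N the same way about A: R = A + 10.8·n = (56.913, -6.0039), N = A − 10.8·n = (50.633, -26.671). Then |EN| = |N − E| = 57.228.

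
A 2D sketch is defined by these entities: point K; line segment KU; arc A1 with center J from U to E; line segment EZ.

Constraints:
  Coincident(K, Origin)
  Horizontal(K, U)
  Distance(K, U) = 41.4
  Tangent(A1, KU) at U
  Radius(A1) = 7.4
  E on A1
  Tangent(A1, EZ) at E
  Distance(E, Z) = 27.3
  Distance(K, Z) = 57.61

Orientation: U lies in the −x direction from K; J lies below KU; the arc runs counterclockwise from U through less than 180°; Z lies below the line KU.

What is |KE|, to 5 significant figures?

49.446

K is at the origin; KU is horizontal with |KU| = 41.4 and U on the −x side, so U = (-41.400, 0.0000). A1 meets KU tangentially, so JU is at right angles to KU, so J = U + (0, -7.4) = (-41.400, -7.4000). Since JE ⟂ EZ (tangency), |JZ| = √(7.4² + 27.3²) = 28.285 regardless of where E sits on A1. So Z lies on both circle(K, 57.61) and circle(J, 28.285); the below-KU intersection is Z = (-45.456, -35.393). E is the foot of the tangent from Z: E = (-48.746, -8.2918).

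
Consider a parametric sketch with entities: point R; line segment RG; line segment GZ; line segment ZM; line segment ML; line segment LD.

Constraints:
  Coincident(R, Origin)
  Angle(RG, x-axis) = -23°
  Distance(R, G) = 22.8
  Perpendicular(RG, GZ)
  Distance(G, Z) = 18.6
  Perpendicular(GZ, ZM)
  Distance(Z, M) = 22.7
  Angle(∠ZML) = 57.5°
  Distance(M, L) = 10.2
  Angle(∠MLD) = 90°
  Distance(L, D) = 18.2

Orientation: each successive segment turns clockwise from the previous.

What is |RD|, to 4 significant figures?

28.80

R is at the origin; RG runs at -23.0° with length 22.8, so G = (20.99, -8.909). RG is perpendicular to GZ, so GZ runs at -113.0°; with |GZ| = 18.6, Z = (13.72, -26.03). GZ ⟂ ZM, so ZM runs at 157.0°; with |ZM| = 22.7, M = (-7.176, -17.16). ∠ZML = 57.5° gives ML at 34.50° from the x-axis; with |ML| = 10.2, L = (1.231, -11.38). ∠MLD = 90.0° gives LD at -55.50° from the x-axis; with |LD| = 18.2, D = (11.54, -26.38). Then |RD| = |D − R| = 28.80.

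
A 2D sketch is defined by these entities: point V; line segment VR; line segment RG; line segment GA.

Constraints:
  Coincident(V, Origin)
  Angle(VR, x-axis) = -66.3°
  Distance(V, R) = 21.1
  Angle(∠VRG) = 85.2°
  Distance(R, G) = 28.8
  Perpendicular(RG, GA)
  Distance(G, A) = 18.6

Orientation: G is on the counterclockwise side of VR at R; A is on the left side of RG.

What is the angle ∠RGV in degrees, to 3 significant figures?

37.9°

V is at the origin; VR runs at -66.3° with length 21.1, so R = 21.1·(cos -66.3°, sin -66.3°) = (8.48, -19.3). ∠VRG = 85.2°, so RG runs at -66.3° + (180° − 85.2°) = 28.5° from the x-axis; with |RG| = 28.8, G = R + 28.8·(cos 28.5°, sin 28.5°) = (33.8, -5.58). Then cos ∠RGV = GR·GV / (|GR||GV|), giving 37.9°.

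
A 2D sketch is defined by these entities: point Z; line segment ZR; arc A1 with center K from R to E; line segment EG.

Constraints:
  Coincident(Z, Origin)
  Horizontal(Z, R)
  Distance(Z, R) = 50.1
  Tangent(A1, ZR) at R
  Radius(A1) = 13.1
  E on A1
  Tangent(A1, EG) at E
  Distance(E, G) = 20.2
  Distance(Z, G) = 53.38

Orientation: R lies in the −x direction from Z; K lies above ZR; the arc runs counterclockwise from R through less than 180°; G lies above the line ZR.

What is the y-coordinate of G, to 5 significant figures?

35.067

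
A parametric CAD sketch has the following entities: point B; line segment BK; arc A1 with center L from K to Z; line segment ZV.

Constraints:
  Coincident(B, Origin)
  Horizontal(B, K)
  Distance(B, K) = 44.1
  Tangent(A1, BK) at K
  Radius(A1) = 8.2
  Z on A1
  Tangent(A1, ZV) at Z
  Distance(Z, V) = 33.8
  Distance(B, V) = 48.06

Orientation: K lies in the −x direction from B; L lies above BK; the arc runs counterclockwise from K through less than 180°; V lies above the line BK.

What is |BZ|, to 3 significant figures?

36.7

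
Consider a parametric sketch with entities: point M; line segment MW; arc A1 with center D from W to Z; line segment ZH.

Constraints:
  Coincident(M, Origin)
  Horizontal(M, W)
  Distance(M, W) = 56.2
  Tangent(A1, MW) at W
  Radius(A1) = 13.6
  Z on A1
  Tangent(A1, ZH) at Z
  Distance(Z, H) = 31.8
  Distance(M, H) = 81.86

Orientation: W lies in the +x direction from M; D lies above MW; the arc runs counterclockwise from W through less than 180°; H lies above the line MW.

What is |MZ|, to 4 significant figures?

71.27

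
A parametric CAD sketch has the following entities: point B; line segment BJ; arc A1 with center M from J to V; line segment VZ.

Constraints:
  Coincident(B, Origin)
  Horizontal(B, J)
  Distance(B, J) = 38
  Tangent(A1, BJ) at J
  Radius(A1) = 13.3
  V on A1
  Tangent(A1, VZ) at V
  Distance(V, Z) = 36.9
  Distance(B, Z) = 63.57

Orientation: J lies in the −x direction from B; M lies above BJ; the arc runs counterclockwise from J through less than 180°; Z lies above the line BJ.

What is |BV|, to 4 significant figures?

30.52

B is at the origin; B and J share the same y with |BJ| = 38.0 and J on the −x side, so J = (-38.00, 0.000). Since A1 is tangent to BJ there, MJ ⟂ BJ, so M = J + (0, 13.3) = (-38.00, 13.30). Since MV ⟂ VZ (tangency), |MZ| = √(13.3² + 36.9²) = 39.22 regardless of where V sits on A1. So Z lies on both circle(B, 63.57) and circle(M, 39.22); the above-BJ intersection is Z = (-35.89, 52.47). V is the foot of the tangent from Z: V = (-25.26, 17.13).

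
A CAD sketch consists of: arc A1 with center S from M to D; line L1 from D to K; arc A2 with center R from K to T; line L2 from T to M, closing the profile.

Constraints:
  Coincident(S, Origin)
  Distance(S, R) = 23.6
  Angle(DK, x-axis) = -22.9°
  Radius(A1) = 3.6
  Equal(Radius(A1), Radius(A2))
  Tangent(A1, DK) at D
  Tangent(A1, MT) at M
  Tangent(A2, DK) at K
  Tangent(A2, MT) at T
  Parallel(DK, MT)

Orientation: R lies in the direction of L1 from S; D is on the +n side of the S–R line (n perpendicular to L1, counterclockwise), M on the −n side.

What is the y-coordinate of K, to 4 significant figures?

-5.867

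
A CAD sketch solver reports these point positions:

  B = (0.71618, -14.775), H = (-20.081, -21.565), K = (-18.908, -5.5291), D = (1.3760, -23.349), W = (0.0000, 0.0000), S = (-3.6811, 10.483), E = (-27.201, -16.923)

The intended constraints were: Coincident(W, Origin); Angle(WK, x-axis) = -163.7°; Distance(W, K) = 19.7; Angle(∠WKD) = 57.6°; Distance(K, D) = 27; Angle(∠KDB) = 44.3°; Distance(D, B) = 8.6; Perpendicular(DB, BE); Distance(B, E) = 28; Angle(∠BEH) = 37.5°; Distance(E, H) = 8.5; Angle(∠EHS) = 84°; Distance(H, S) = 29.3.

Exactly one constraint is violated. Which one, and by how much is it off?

Distance(H, S) = 29.3 — off by 6.70.

W = (0.00, 0.00) ✓; WK at -163.7° ✓; |WK| = 19.70 ✓; ∠WKD = 57.60° ✓; |KD| = 27.00 ✓; ∠KDB = 44.30° ✓; |DB| = 8.599 ✓; ∠(DB, BE) = 90.00° ✓; |BE| = 28.00 ✓; ∠BEH = 37.50° ✓; |EH| = 8.500 ✓; ∠EHS = 84.00° ✓; |HS| = 36.00 ✗.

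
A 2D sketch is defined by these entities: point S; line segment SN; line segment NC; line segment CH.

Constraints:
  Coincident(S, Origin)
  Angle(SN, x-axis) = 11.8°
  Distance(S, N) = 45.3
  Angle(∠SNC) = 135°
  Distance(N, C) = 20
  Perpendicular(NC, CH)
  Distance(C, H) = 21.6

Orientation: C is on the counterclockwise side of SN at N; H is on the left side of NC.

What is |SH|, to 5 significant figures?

53.067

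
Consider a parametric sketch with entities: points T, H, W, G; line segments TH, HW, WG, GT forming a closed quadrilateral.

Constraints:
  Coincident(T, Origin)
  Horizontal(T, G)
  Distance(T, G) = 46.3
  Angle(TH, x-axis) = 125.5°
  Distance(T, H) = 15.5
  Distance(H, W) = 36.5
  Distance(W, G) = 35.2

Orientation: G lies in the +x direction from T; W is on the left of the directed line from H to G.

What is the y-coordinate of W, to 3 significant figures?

27.5

T is at the origin; TG is horizontal with |TG| = 46.3 and G in +x, so G = (46.3, 0). TH runs at 125.5° with |TH| = 15.5, so H = (-9.00, 12.6). W is determined by |HW| = 36.5 and |WG| = 35.2 together: it lies at the intersection of circle(H, 36.5) and circle(G, 35.2). With |HG| = 56.7, the foot of the radical line on HG is 29.2 from H and the perpendicular offset is √(36.5² − 29.2²) = 21.9. Taking the left-of-HG solution: W = (24.3, 27.5).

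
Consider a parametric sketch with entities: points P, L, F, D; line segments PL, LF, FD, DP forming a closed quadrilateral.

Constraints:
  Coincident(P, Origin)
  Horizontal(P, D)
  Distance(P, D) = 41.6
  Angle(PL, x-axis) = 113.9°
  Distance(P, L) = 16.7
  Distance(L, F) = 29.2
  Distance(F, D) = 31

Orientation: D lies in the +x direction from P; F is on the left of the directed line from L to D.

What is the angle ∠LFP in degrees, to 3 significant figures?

31.5°

P is at the origin; PD is horizontal with |PD| = 41.6 and D in +x, so D = (41.6, 0). PL runs at 113.9° with |PL| = 16.7, so L = (-6.77, 15.3). F is determined by |LF| = 29.2 and |FD| = 31.0 together: it lies at the intersection of circle(L, 29.2) and circle(D, 31.0). With |LD| = 50.7, the foot of the radical line on LD is 24.3 from L and the perpendicular offset is √(29.2² − 24.3²) = 16.2. Taking the left-of-LD solution: F = (21.3, 23.4).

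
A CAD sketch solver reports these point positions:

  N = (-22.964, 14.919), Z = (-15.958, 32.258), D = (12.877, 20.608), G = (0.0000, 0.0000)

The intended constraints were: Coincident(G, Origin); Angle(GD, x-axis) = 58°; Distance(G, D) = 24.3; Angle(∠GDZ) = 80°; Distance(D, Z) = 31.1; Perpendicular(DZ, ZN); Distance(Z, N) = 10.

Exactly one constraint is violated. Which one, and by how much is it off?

Distance(Z, N) = 10 — off by 8.70.

G = (0.00, 0.00) ✓; GD at 58.00° ✓; |GD| = 24.30 ✓; ∠GDZ = 80.00° ✓; |DZ| = 31.10 ✓; ∠(DZ, ZN) = 90.00° ✓; |ZN| = 18.70 ✗.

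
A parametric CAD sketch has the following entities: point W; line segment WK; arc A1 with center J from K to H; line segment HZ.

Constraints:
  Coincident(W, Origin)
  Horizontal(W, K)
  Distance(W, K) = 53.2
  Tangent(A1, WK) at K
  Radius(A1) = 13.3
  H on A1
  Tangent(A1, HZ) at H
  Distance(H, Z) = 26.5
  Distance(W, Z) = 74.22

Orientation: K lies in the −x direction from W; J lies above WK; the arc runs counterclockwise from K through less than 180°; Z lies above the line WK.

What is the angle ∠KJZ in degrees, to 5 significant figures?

164.11°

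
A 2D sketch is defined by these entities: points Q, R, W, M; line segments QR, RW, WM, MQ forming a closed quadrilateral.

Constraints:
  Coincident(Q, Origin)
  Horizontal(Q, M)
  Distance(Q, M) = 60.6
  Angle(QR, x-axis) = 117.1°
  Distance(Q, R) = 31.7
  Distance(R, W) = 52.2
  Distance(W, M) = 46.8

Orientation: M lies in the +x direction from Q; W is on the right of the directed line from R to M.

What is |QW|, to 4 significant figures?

21.38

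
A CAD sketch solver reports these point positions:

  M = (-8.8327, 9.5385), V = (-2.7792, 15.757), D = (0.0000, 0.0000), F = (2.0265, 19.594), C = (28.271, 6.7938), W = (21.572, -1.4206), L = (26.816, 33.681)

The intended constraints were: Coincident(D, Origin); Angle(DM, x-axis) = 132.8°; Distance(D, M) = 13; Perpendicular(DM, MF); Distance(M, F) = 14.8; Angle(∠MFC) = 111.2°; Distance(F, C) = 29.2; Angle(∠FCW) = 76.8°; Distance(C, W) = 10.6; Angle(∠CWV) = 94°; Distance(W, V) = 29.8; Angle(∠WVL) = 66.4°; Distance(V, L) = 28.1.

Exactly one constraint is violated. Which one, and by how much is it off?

Distance(V, L) = 28.1 — off by 6.50.

D = (0.00, 0.00) ✓; DM at 132.8° ✓; |DM| = 13.00 ✓; ∠(DM, MF) = 90.00° ✓; |MF| = 14.80 ✓; ∠MFC = 111.2° ✓; |FC| = 29.20 ✓; ∠FCW = 76.80° ✓; |CW| = 10.60 ✓; ∠CWV = 94.00° ✓; |WV| = 29.80 ✓; ∠WVL = 66.40° ✓; |VL| = 34.60 ✗.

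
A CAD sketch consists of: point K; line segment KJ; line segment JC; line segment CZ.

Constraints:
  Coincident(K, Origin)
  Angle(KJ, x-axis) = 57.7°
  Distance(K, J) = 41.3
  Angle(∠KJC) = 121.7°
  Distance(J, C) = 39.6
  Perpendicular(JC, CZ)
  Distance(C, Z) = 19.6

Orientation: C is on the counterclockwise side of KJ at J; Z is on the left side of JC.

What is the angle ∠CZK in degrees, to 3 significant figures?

104°

K is at the origin; KJ runs at 57.7° with length 41.3, so J = 41.3·(cos 57.7°, sin 57.7°) = (22.1, 34.9). ∠KJC = 121.7°, so JC runs at 57.7° + (180° − 121.7°) = 116° from the x-axis; with |JC| = 39.6, C = J + 39.6·(cos 116°, sin 116°) = (4.71, 70.5). JC is perpendicular to CZ; with |CZ| = 19.6 on the left of JC, Z = C + 19.6·(-0.899, -0.438) = (-12.9, 61.9). Then cos ∠CZK = ZC·ZK / (|ZC||ZK|), giving 104°.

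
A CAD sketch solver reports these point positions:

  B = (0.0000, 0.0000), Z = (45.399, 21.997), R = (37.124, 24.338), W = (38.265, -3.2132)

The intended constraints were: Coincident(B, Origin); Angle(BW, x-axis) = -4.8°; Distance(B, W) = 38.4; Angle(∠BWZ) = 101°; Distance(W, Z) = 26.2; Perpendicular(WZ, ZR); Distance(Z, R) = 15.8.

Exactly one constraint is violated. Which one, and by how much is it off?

Distance(Z, R) = 15.8 — off by 7.20.

B = (0.00, 0.00) ✓; BW at -4.800° ✓; |BW| = 38.40 ✓; ∠BWZ = 101.0° ✓; |WZ| = 26.20 ✓; ∠(WZ, ZR) = 90.00° ✓; |ZR| = 8.600 ✗.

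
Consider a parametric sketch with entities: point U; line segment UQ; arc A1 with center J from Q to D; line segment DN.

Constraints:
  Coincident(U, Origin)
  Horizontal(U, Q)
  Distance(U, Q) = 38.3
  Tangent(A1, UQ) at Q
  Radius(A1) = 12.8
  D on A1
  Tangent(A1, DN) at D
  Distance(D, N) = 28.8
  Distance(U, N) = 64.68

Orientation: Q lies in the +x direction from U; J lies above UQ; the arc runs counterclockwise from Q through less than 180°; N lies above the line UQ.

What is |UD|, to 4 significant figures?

52.90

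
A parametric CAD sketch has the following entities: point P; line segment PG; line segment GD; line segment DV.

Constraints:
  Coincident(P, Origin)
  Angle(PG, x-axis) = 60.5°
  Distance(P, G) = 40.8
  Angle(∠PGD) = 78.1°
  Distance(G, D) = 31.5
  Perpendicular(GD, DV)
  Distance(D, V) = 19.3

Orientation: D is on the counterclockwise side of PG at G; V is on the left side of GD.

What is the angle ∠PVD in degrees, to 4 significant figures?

131.8°

P is at the origin; PG runs at 60.5° with length 40.8, so G = 40.8·(cos 60.5°, sin 60.5°) = (20.09, 35.51). ∠PGD = 78.1°, so GD runs at 60.5° + (180° − 78.1°) = 162.4° from the x-axis; with |GD| = 31.5, D = G + 31.5·(cos 162.4°, sin 162.4°) = (-9.935, 45.04). GD is perpendicular to DV; with |DV| = 19.3 on the left of GD, V = D + 19.3·(-0.3024, -0.9532) = (-15.77, 26.64). Then cos ∠PVD = VP·VD / (|VP||VD|), giving 131.8°.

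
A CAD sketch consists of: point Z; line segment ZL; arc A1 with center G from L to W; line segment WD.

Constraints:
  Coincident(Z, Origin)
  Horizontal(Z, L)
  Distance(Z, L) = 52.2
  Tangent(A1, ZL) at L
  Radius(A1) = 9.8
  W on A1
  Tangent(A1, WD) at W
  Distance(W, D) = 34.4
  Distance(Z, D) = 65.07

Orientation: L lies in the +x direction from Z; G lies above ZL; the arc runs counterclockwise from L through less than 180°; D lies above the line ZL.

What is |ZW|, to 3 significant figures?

62.7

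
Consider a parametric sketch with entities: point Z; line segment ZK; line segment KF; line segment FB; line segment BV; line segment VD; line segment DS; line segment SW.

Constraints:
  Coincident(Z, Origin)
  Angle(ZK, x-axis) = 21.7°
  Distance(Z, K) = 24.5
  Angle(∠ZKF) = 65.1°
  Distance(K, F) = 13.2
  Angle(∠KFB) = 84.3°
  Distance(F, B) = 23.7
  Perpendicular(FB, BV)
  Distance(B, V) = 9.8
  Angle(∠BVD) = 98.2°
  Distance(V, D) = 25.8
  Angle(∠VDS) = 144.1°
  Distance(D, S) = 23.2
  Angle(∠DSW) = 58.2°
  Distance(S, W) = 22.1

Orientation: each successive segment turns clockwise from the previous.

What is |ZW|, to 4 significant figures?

27.32

Z is at the origin; ZK runs at 21.7° with length 24.5, so K = (22.76, 9.059). ∠ZKF = 65.1° gives KF at -93.20° from the x-axis; with |KF| = 13.2, F = (22.03, -4.121). ∠KFB = 84.3° gives FB at 171.1° from the x-axis; with |FB| = 23.7, B = (-1.388, -0.4540). FB is perpendicular to BV, so BV runs at 81.10°; with |BV| = 9.8, V = (0.1284, 9.228). ∠BVD = 98.2° gives VD at -0.7000° from the x-axis; with |VD| = 25.8, D = (25.93, 8.913). ∠VDS = 144.1° gives DS at -36.60° from the x-axis; with |DS| = 23.2, S = (44.55, -4.920). ∠DSW = 58.2° gives SW at -158.4° from the x-axis; with |SW| = 22.1, W = (24.00, -13.06). Then |ZW| = |W − Z| = 27.32.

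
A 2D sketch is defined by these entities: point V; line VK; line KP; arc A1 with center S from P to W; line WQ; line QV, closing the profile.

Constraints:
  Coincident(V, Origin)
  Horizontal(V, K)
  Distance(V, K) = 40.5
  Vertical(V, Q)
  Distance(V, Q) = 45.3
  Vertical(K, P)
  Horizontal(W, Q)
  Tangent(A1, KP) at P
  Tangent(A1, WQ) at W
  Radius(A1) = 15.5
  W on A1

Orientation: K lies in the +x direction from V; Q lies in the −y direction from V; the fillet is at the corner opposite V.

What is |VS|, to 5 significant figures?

38.898

V is at the origin; V and K share the same y with |VK| = 40.5 and K on the +x side, so K = (40.500, 0.0000). V and Q share the same x with |VQ| = 45.3 and Q on the −y side, so Q = (0.0000, -45.300). The virtual corner opposite V is at (40.500, -45.300). Since A1 is tangent to KP there, SP ⟂ KP and the tangent condition forces SW to be normal to WQ, with radius 15.5, so the center S sits 15.5 in from both sides at S = (25.000, -29.800). Then |VS| = |S − V| = 38.898.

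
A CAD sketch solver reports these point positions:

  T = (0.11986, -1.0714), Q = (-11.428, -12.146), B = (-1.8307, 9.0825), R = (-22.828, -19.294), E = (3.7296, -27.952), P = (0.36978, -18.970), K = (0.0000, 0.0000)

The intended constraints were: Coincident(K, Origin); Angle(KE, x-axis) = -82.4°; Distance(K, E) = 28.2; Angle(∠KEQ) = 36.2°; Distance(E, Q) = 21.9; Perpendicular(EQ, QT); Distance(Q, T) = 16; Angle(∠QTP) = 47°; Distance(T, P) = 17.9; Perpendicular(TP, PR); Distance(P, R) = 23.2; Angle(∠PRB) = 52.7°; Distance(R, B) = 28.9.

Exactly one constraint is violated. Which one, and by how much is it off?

Distance(R, B) = 28.9 — off by 6.40.

K = (0.00, 0.00) ✓; KE at -82.40° ✓; |KE| = 28.20 ✓; ∠KEQ = 36.20° ✓; |EQ| = 21.90 ✓; ∠(EQ, QT) = 90.00° ✓; |QT| = 16.00 ✓; ∠QTP = 47.00° ✓; |TP| = 17.90 ✓; ∠(TP, PR) = 90.00° ✓; |PR| = 23.20 ✓; ∠PRB = 52.70° ✓; |RB| = 35.30 ✗.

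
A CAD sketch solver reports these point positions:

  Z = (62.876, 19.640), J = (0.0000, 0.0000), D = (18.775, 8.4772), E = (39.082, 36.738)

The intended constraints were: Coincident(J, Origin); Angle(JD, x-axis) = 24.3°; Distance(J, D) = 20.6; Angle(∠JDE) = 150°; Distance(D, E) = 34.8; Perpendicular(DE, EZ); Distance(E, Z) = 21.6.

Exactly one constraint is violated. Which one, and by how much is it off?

Distance(E, Z) = 21.6 — off by 7.70.

J = (0.00, 0.00) ✓; JD at 24.30° ✓; |JD| = 20.60 ✓; ∠JDE = 150.0° ✓; |DE| = 34.80 ✓; ∠(DE, EZ) = 90.00° ✓; |EZ| = 29.30 ✗.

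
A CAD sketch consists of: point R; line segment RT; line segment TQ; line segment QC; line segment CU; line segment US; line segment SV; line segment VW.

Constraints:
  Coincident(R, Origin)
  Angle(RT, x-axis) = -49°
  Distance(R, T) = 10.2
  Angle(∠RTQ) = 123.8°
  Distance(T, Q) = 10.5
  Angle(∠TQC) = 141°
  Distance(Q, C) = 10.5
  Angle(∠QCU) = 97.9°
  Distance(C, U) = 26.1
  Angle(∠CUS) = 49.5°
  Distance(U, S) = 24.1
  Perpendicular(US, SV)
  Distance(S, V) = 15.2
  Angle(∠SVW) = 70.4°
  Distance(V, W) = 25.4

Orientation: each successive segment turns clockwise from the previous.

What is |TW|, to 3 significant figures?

29.0

The perpendicularity gives SV at right angles to US, so SV runs at -86.8°; with |SV| = 15.2, V = (2.30, -18.9). ∠SVW = 70.4° gives VW at 164° from the x-axis; with |VW| = 25.4, W = (-22.1, -11.8). Then |TW| = |W − T| = 29.0.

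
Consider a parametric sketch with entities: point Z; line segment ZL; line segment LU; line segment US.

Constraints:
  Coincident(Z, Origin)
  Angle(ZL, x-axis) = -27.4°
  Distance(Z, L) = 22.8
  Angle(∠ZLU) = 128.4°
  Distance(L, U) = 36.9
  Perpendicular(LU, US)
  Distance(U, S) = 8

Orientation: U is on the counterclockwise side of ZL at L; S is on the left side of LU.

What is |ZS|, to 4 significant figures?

52.01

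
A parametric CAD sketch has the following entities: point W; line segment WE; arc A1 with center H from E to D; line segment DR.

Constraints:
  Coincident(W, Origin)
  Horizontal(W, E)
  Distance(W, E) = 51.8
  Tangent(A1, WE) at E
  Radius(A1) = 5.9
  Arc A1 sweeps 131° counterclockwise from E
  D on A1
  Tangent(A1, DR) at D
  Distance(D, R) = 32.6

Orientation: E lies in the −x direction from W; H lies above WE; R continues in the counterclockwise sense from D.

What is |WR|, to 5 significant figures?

76.851

W is at the origin; WE is horizontal with |WE| = 51.8 and E on the −x side, so E = (-51.800, 0.0000). Tangency of A1 to WE means the radius HE is perpendicular to WE, so H = E + (0, 5.9) = (-51.800, 5.9000). On A1, E sits at bearing -90° from H; a 131° counterclockwise sweep puts D at bearing 41°, so D = H + 5.9·(cos 41°, sin 41°) = (-47.347, 9.7707). Tangency of A1 to DR means the radius HD is perpendicular to DR, so DR runs along (−sin 41°, cos 41°); with |DR| = 32.6, R = (-68.735, 34.374). Then |WR| = |R − W| = 76.851.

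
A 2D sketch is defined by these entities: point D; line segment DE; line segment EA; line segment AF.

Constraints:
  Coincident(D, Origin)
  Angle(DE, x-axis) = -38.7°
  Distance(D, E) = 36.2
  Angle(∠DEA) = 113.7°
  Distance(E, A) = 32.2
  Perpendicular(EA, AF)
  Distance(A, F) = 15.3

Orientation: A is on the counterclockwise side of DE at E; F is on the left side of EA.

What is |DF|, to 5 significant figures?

50.041

D is at the origin; DE runs at -38.7° with length 36.2, so E = 36.2·(cos -38.7°, sin -38.7°) = (28.252, -22.634). ∠DEA = 113.7°, so EA runs at -38.7° + (180° − 113.7°) = 27.600° from the x-axis; with |EA| = 32.2, A = E + 32.2·(cos 27.600°, sin 27.600°) = (56.787, -7.7157). The perpendicularity gives AF at right angles to EA; with |AF| = 15.3 on the left of EA, F = A + 15.3·(-0.46330, 0.88620) = (49.699, 5.8433). Then |DF| = |F − D| = 50.041.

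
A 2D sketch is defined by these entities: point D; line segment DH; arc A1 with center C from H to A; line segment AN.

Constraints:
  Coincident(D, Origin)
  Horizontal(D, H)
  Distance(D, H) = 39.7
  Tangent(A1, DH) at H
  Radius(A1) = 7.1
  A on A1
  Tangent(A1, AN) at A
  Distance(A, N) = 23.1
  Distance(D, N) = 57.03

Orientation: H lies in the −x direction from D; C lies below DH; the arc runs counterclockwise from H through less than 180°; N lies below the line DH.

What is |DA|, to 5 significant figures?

47.218

D is at the origin; D and H share the same y with |DH| = 39.7 and H on the −x side, so H = (-39.700, 0.0000). A1 meets DH tangentially, so CH is at right angles to DH, so C = H + (0, -7.1) = (-39.700, -7.1000). Since CA ⟂ AN (tangency), |CN| = √(7.1² + 23.1²) = 24.167 regardless of where A sits on A1. So N lies on both circle(D, 57.03) and circle(C, 24.167); the below-DH intersection is N = (-48.820, -29.480). A is the foot of the tangent from N: A = (-46.772, -6.4706).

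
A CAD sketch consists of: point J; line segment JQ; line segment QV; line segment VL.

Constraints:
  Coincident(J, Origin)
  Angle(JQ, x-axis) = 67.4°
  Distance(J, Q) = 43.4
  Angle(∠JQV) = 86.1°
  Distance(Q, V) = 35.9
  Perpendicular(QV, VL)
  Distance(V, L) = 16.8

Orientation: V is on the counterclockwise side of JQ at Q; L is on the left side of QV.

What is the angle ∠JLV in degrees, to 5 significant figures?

128.81°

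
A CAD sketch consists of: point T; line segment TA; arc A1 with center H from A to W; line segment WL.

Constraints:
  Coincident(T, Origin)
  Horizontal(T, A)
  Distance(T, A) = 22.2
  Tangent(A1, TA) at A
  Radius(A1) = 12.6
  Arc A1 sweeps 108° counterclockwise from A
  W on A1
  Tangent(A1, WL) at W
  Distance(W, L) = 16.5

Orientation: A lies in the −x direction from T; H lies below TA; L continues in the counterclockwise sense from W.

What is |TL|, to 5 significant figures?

43.380

T is at the origin; TA is horizontal with |TA| = 22.2 and A on the −x side, so A = (-22.200, 0.0000). Tangency of A1 to TA means the radius HA is perpendicular to TA, so H = A + (0, -12.6) = (-22.200, -12.600). On A1, A sits at bearing 90° from H; a 108° counterclockwise sweep puts W at bearing 198°, so W = H + 12.6·(cos 198°, sin 198°) = (-34.183, -16.494). A1 meets WL tangentially, so HW is at right angles to WL, so WL runs along (−sin 198°, cos 198°); with |WL| = 16.5, L = (-29.085, -32.186). Then |TL| = |L − T| = 43.380.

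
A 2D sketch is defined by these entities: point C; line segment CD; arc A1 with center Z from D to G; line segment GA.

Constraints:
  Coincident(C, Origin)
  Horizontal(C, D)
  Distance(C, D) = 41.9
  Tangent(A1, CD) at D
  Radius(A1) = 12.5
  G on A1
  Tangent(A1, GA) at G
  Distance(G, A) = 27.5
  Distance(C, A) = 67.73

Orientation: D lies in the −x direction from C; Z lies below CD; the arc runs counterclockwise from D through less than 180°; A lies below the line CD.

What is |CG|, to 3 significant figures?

55.8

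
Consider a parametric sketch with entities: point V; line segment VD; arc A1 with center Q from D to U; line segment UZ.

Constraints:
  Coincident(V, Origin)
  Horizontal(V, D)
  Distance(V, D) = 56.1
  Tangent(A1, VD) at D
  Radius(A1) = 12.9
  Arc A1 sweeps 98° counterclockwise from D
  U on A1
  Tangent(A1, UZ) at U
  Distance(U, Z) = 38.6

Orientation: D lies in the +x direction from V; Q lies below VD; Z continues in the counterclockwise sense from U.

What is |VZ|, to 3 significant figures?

71.9

V is at the origin; VD is horizontal with |VD| = 56.1 and D on the +x side, so D = (56.1, 0.00). Tangency of A1 to VD means the radius QD is perpendicular to VD, so Q = D + (0, -12.9) = (56.1, -12.9). On A1, D sits at bearing 90° from Q; a 98° counterclockwise sweep puts U at bearing 188°, so U = Q + 12.9·(cos 188°, sin 188°) = (43.3, -14.7). The tangent condition forces QU to be normal to UZ, so UZ runs along (−sin 188°, cos 188°); with |UZ| = 38.6, Z = (48.7, -52.9). Then |VZ| = |Z − V| = 71.9.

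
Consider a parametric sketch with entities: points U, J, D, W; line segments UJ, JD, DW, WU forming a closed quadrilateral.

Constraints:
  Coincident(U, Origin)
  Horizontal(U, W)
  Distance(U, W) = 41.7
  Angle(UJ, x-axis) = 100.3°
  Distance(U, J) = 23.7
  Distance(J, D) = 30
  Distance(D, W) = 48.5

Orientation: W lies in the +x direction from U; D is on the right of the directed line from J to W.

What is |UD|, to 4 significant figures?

9.163

U is at the origin; UW is horizontal with |UW| = 41.7 and W in +x, so W = (41.7, 0). UJ runs at 100.3° with |UJ| = 23.7, so J = (-4.238, 23.32). D is determined by |JD| = 30.0 and |DW| = 48.5 together: it lies at the intersection of circle(J, 30.0) and circle(W, 48.5). With |JW| = 51.52, the foot of the radical line on JW is 11.66 from J and the perpendicular offset is √(30.0² − 11.66²) = 27.64. Taking the right-of-JW solution: D = (-6.348, -6.608).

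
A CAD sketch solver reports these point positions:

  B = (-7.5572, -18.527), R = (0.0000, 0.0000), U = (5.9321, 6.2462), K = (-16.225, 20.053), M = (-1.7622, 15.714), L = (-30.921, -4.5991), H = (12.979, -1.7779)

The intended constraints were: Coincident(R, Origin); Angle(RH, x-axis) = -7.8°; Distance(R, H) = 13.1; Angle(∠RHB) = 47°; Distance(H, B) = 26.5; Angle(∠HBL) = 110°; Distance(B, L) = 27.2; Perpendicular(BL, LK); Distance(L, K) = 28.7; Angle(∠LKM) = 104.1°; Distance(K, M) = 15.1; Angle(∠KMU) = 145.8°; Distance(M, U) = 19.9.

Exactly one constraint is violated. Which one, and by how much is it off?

Distance(M, U) = 19.9 — off by 7.70.

R = (0.00, 0.00) ✓; RH at -7.800° ✓; |RH| = 13.10 ✓; ∠RHB = 47.00° ✓; |HB| = 26.50 ✓; ∠HBL = 110.0° ✓; |BL| = 27.20 ✓; ∠(BL, LK) = 90.00° ✓; |LK| = 28.70 ✓; ∠LKM = 104.1° ✓; |KM| = 15.10 ✓; ∠KMU = 145.8° ✓; |MU| = 12.20 ✗.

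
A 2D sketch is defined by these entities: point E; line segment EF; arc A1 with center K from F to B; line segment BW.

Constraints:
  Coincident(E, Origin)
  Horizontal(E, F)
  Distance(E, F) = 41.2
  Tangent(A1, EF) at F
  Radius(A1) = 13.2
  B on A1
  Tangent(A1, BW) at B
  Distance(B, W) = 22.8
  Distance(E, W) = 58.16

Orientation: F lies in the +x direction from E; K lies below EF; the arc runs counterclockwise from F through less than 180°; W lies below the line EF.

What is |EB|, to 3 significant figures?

36.4

Checks: |KB| = 13.20 ✓; ∠(KB, BW) = 90.00° ✓; |BW| = 22.80 ✓; |EW| = 58.16 ✓.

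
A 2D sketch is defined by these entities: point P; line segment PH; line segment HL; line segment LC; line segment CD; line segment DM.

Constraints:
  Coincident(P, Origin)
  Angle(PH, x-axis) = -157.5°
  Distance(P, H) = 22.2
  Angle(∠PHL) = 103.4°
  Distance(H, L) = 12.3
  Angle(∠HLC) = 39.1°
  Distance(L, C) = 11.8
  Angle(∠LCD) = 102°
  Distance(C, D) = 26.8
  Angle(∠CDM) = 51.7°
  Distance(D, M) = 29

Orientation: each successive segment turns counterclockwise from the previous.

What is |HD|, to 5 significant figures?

20.048

P is at the origin; PH runs at -157.5° with length 22.2, so H = (-20.510, -8.4956). ∠PHL = 103.4° gives HL at -80.900° from the x-axis; with |HL| = 12.3, L = (-18.565, -20.641). ∠HLC = 39.1° gives LC at 60.000° from the x-axis; with |LC| = 11.8, C = (-12.665, -10.422). ∠LCD = 102.0° gives CD at 138.00° from the x-axis; with |CD| = 26.8, D = (-32.581, 7.5110). Then |HD| = |D − H| = 20.048.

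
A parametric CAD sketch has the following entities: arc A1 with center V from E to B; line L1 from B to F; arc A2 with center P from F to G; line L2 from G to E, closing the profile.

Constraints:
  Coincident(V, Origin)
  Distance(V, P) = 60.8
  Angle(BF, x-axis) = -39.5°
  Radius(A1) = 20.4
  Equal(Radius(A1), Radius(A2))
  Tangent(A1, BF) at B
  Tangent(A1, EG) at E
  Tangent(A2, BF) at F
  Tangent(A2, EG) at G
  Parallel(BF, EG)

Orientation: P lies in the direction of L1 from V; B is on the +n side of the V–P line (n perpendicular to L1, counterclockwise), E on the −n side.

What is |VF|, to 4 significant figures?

64.13

The slot axis is L1's direction at -39.5°, so u = (cos -39.5°, sin -39.5°) = (0.7716, -0.6361) and n = (−sin -39.5°, cos -39.5°) = (0.6361, 0.7716). V is at the origin and P lies 60.8 along u from V, so P = 60.8·u = (46.91, -38.67). Tangency of A1 to both parallel lines with radius 20.4 puts B and E at V ± 20.4·n: B = (12.98, 15.74), E = (-12.98, -15.74). Equal radii place F and G the same way about P: F = P + 20.4·n = (59.89, -22.93), G = P − 20.4·n = (33.94, -54.41). Then |VF| = |F − V| = 64.13.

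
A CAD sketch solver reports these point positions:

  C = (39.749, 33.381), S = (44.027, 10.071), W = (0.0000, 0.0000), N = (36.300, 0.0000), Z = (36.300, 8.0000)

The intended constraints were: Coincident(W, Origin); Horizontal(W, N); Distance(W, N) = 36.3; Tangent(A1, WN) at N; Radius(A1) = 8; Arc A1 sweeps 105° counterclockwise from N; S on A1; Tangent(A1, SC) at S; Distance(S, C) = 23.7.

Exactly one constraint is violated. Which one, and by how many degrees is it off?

Tangent(A1, SC) at S — off by 4.60°.

W = (0.00, 0.00) ✓; W.y = 0.00, N.y = 0.00 ✓; |WN| = 36.30 ✓; ∠(ZN, NW) = 90.00° ✓; |ZN| = 8.000 ✓; bearing(Z→S) − bearing(Z→N) = 105.0° ✓; |ZS| = 8.000 ✓; ∠(ZS, SC) = 94.60° ✗; |SC| = 23.70 ✓.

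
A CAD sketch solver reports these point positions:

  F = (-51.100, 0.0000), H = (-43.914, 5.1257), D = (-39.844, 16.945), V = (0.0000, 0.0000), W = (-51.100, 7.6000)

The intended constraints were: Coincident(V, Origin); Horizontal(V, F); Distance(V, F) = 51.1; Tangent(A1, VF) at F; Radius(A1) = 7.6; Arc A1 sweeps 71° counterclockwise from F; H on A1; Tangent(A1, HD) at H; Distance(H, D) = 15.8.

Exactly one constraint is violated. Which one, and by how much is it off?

Distance(H, D) = 15.8 — off by 3.30.

V = (0.00, 0.00) ✓; V.y = 0.00, F.y = 0.00 ✓; |VF| = 51.10 ✓; ∠(WF, FV) = 90.00° ✓; |WF| = 7.600 ✓; bearing(W→H) − bearing(W→F) = 71.00° ✓; |WH| = 7.600 ✓; ∠(WH, HD) = 90.00° ✓; |HD| = 12.50 ✗.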